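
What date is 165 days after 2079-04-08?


Start: 2079-04-08, add 165 days
April 2079 has 30 days: 30 - 8 = 22 days to April 30 -> 143 left
May 2079 has 31 days -> 112 left
June 2079 has 30 days -> 82 left
July 2079 has 31 days -> 51 left
August 2079 has 31 days -> 20 left
September 2079: 20 <= 30 -> lands on September 20

Result: 2079-09-20


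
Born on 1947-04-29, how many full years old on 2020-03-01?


Birth: 1947-04-29
Reference: 2020-03-01
Year difference: 2020 - 1947 = 73
Birthday not yet reached in 2020, subtract 1

72 years old


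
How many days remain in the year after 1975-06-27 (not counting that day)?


Day of year: 178 of 365
Remaining = 365 - 178

187 days


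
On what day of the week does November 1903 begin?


Target: November 1, 1903
Anchor: Jan 1, 1903. With p = 1903 - 1 = 1902: (p + p//4 - p//100 + p//400) mod 7 = (1902 + 475 - 19 + 4) mod 7 = 2362 mod 7 = 3 -> Thursday (Mon=0 ... Sun=6)
Days before November (Jan-Oct): 304 days
Weekday index = (3 + 304) mod 7 = 6

Sunday


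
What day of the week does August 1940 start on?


Target: August 1, 1940
Anchor: Jan 1, 1940. With p = 1940 - 1 = 1939: (p + p//4 - p//100 + p//400) mod 7 = (1939 + 484 - 19 + 4) mod 7 = 2408 mod 7 = 0 -> Monday (Mon=0 ... Sun=6)
Days before August (Jan-Jul): 213 days
Weekday index = (0 + 213) mod 7 = 3

Thursday


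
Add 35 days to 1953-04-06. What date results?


Start: 1953-04-06, add 35 days
April 1953 has 30 days: 30 - 6 = 24 days to April 30 -> 11 left
May 1953: 11 <= 31 -> lands on May 11

Result: 1953-05-11


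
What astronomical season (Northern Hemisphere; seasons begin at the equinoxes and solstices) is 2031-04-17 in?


Date: April 17
Astronomical Spring (approx.; exact equinox/solstice day varies by year): March 20 to June 20
April 17 falls within the Spring window

Spring


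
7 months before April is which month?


April is month 4
4 - 7 = -3; wrap: -3 + 12 = 9

September


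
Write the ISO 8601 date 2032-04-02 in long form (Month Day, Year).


ISO 2032-04-02 parses as year=2032, month=04, day=02
Month 4 -> April

April 2, 2032


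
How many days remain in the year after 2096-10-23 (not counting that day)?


Day of year: 297 of 366
Remaining = 366 - 297

69 days


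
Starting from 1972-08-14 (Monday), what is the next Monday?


Current: Monday
Target: Monday
Days ahead: 7

Next Monday: 1972-08-21


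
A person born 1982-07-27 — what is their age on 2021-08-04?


Birth: 1982-07-27
Reference: 2021-08-04
Year difference: 2021 - 1982 = 39

39 years old


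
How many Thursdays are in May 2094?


May 2094 has 31 days
Anchor: Jan 1, 2094. With p = 2094 - 1 = 2093: (p + p//4 - p//100 + p//400) mod 7 = (2093 + 523 - 20 + 5) mod 7 = 2601 mod 7 = 4 -> Friday (Mon=0 ... Sun=6)
Days before May (Jan-Apr): 120; May 1 index = (4 + 120) mod 7 = 5 -> Saturday
First Thursday is May 6
Thursdays: 6, 13, 20, 27

4 Thursdays


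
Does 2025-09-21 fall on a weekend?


Anchor: Jan 1, 2025. With p = 2025 - 1 = 2024: (p + p//4 - p//100 + p//400) mod 7 = (2024 + 506 - 20 + 5) mod 7 = 2515 mod 7 = 2 -> Wednesday (Mon=0 ... Sun=6)
Day of year: 264; offset = 263
Weekday index = (2 + 263) mod 7 = 6 -> Sunday
Weekend days: Saturday, Sunday

Yes


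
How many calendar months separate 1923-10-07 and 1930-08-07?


From October 1923 to August 1930
7 years * 12 = 84 months, minus 2 months = 82

82 months


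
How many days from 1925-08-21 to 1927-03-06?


From 1925-08-21 to 1927-03-06
1925-08-21: days before August = 31 + 28 + 31 + 30 + 31 + 30 + 31 = 212 (1925 is not a leap year); day of year = 212 + 21 = 233
1927-03-06: days before March = 31 + 28 = 59 (1927 is not a leap year); day of year = 59 + 6 = 65
Rest of 1925: 365 - 233 = 132
Full years 1926 (365): 365
Total = 132 + 365 + 65 = 562

562 days


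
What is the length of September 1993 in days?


September 1993

30 days


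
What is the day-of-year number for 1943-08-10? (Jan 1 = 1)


Date: August 10, 1943
Days in months 1 through 7: 212
Plus 10 days in August

Day of year: 222


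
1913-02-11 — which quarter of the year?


Month: February (month 2)
Q1: Jan-Mar, Q2: Apr-Jun, Q3: Jul-Sep, Q4: Oct-Dec

Q1


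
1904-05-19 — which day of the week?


Date: May 19, 1904
Anchor: Jan 1, 1904. With p = 1904 - 1 = 1903: (p + p//4 - p//100 + p//400) mod 7 = (1903 + 475 - 19 + 4) mod 7 = 2363 mod 7 = 4 -> Friday (Mon=0 ... Sun=6)
Days before May (Jan-Apr): 121; offset = 121 + 19 - 1 = 139
Weekday index = (4 + 139) mod 7 = 3

Day of the week: Thursday


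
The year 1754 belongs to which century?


Century = (year - 1) // 100 + 1
= (1754 - 1) // 100 + 1
= 1753 // 100 + 1
= 17 + 1

18th century


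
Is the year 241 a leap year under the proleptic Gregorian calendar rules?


Gregorian leap year rule: divisible by 4, but not by 100, unless also by 400.
241 is not divisible by 4 -> not a leap year

No


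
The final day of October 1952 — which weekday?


October 1952 has 31 days
Anchor: Jan 1, 1952. With p = 1952 - 1 = 1951: (p + p//4 - p//100 + p//400) mod 7 = (1951 + 487 - 19 + 4) mod 7 = 2423 mod 7 = 1 -> Tuesday (Mon=0 ... Sun=6)
Days before October (Jan-Sep): 274; October 1 index = (1 + 274) mod 7 = 2 -> Wednesday
Last day offset: 31 - 1 = 30 days
Weekday index = (2 + 30) mod 7 = 4

Friday, October 31


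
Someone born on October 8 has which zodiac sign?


Date: October 8
Conventional tropical zodiac dates: Libra from September 23 onward; Scorpio starts October 23
October 8 falls within the Libra range

Libra


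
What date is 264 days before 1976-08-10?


Start: 1976-08-10, subtract 264 days
Back 10 days from August 10 reaches July 31, 1976 -> 254 left
July 1976 has 31 days -> back to June 30, 1976 -> 223 left
June 1976 has 30 days -> back to May 31, 1976 -> 193 left
May 1976 has 31 days -> back to April 30, 1976 -> 162 left
April 1976 has 30 days -> back to March 31, 1976 -> 132 left
March 1976 has 31 days -> back to February 29, 1976 -> 101 left
February 1976 has 29 days -> back to January 31, 1976 -> 72 left
January 1976 has 31 days -> back to December 31, 1975 -> 41 left
December 1975 has 31 days -> back to November 30, 1975 -> 10 left
November 1975: 30 - 10 = 20 -> lands on November 20

Result: 1975-11-20


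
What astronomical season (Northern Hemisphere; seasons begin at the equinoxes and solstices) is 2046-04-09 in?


Date: April 9
Astronomical Spring (approx.; exact equinox/solstice day varies by year): March 20 to June 20
April 9 falls within the Spring window

Spring


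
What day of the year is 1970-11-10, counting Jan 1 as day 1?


Date: November 10, 1970
Days in months 1 through 10: 304
Plus 10 days in November

Day of year: 314


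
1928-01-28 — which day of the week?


Date: January 28, 1928
Anchor: Jan 1, 1928. With p = 1928 - 1 = 1927: (p + p//4 - p//100 + p//400) mod 7 = (1927 + 481 - 19 + 4) mod 7 = 2393 mod 7 = 6 -> Sunday (Mon=0 ... Sun=6)
Days into year = 28 - 1 = 27
Weekday index = (6 + 27) mod 7 = 5

Day of the week: Saturday


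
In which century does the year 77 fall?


Century = (year - 1) // 100 + 1
= (77 - 1) // 100 + 1
= 76 // 100 + 1
= 0 + 1

1st century


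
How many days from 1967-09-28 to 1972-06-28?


From 1967-09-28 to 1972-06-28
1967-09-28: days before September = 31 + 28 + 31 + 30 + 31 + 30 + 31 + 31 = 243 (1967 is not a leap year); day of year = 243 + 28 = 271
1972-06-28: days before June = 31 + 29 + 31 + 30 + 31 = 152 (1972 is a leap year); day of year = 152 + 28 = 180
Rest of 1967: 365 - 271 = 94
Full years 1968 (366), 1969 (365), 1970 (365), 1971 (365): 1461
Total = 94 + 1461 + 180 = 1735

1735 days


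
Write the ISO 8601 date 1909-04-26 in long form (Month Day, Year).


ISO 1909-04-26 parses as year=1909, month=04, day=26
Month 4 -> April

April 26, 1909


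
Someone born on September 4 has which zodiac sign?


Date: September 4
Conventional tropical zodiac dates: Virgo from August 23 onward; Libra starts September 23
September 4 falls within the Virgo range

Virgo


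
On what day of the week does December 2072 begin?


Target: December 1, 2072
Anchor: Jan 1, 2072. With p = 2072 - 1 = 2071: (p + p//4 - p//100 + p//400) mod 7 = (2071 + 517 - 20 + 5) mod 7 = 2573 mod 7 = 4 -> Friday (Mon=0 ... Sun=6)
Days before December (Jan-Nov): 335 days
Weekday index = (4 + 335) mod 7 = 3

Thursday


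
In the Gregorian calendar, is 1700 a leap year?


Gregorian leap year rule: divisible by 4, but not by 100, unless also by 400.
1700 is divisible by 100 but not 400 -> not a leap year

No


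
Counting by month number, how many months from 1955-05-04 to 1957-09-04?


From May 1955 to September 1957
2 years * 12 = 24 months, plus 4 months = 28

28 months


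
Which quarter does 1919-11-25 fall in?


Month: November (month 11)
Q1: Jan-Mar, Q2: Apr-Jun, Q3: Jul-Sep, Q4: Oct-Dec

Q4


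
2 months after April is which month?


April is month 4
4 + 2 = 6

June


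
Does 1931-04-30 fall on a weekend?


Anchor: Jan 1, 1931. With p = 1931 - 1 = 1930: (p + p//4 - p//100 + p//400) mod 7 = (1930 + 482 - 19 + 4) mod 7 = 2397 mod 7 = 3 -> Thursday (Mon=0 ... Sun=6)
Day of year: 120; offset = 119
Weekday index = (3 + 119) mod 7 = 3 -> Thursday
Weekend days: Saturday, Sunday

No


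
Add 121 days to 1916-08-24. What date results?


Start: 1916-08-24, add 121 days
August 1916 has 31 days: 31 - 24 = 7 days to August 31 -> 114 left
September 1916 has 30 days -> 84 left
October 1916 has 31 days -> 53 left
November 1916 has 30 days -> 23 left
December 1916: 23 <= 31 -> lands on December 23

Result: 1916-12-23


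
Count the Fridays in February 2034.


February 2034 has 28 days
Anchor: Jan 1, 2034. With p = 2034 - 1 = 2033: (p + p//4 - p//100 + p//400) mod 7 = (2033 + 508 - 20 + 5) mod 7 = 2526 mod 7 = 6 -> Sunday (Mon=0 ... Sun=6)
Days before February (Jan): 31; February 1 index = (6 + 31) mod 7 = 2 -> Wednesday
First Friday is February 3
Fridays: 3, 10, 17, 24

4 Fridays


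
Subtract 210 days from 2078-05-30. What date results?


Start: 2078-05-30, subtract 210 days
Back 30 days from May 30 reaches April 30, 2078 -> 180 left
April 2078 has 30 days -> back to March 31, 2078 -> 150 left
March 2078 has 31 days -> back to February 28, 2078 -> 119 left
February 2078 has 28 days -> back to January 31, 2078 -> 91 left
January 2078 has 31 days -> back to December 31, 2077 -> 60 left
December 2077 has 31 days -> back to November 30, 2077 -> 29 left
November 2077: 30 - 29 = 1 -> lands on November 1

Result: 2077-11-01


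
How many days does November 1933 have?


November 1933

30 days


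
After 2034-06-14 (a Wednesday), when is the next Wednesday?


Current: Wednesday
Target: Wednesday
Days ahead: 7

Next Wednesday: 2034-06-21


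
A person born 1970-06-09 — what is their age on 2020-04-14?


Birth: 1970-06-09
Reference: 2020-04-14
Year difference: 2020 - 1970 = 50
Birthday not yet reached in 2020, subtract 1

49 years old


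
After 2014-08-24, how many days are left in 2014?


Day of year: 236 of 365
Remaining = 365 - 236

129 days


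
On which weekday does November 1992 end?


November 1992 has 30 days
Anchor: Jan 1, 1992. With p = 1992 - 1 = 1991: (p + p//4 - p//100 + p//400) mod 7 = (1991 + 497 - 19 + 4) mod 7 = 2473 mod 7 = 2 -> Wednesday (Mon=0 ... Sun=6)
Days before November (Jan-Oct): 305; November 1 index = (2 + 305) mod 7 = 6 -> Sunday
Last day offset: 30 - 1 = 29 days
Weekday index = (6 + 29) mod 7 = 0

Monday, November 30


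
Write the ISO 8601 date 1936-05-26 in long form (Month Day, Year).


ISO 1936-05-26 parses as year=1936, month=05, day=26
Month 5 -> May

May 26, 1936


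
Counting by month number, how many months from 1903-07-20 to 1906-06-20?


From July 1903 to June 1906
3 years * 12 = 36 months, minus 1 month = 35

35 months


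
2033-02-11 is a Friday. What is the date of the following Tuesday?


Current: Friday
Target: Tuesday
Days ahead: 4

Next Tuesday: 2033-02-15


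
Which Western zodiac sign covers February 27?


Date: February 27
Conventional tropical zodiac dates: Pisces from February 19 onward; Aries starts March 21
February 27 falls within the Pisces range

Pisces


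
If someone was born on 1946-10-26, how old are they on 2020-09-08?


Birth: 1946-10-26
Reference: 2020-09-08
Year difference: 2020 - 1946 = 74
Birthday not yet reached in 2020, subtract 1

73 years old


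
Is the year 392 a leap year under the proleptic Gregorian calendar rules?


Gregorian leap year rule: divisible by 4, but not by 100, unless also by 400.
392 is divisible by 4 but not 100 -> leap year

Yes


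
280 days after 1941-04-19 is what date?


Start: 1941-04-19, add 280 days
April 1941 has 30 days: 30 - 19 = 11 days to April 30 -> 269 left
May 1941 has 31 days -> 238 left
June 1941 has 30 days -> 208 left
July 1941 has 31 days -> 177 left
August 1941 has 31 days -> 146 left
September 1941 has 30 days -> 116 left
October 1941 has 31 days -> 85 left
November 1941 has 30 days -> 55 left
December 1941 has 31 days -> 24 left
January 1942: 24 <= 31 -> lands on January 24

Result: 1942-01-24


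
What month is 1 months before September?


September is month 9
9 - 1 = 8

August


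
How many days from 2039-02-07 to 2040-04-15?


From 2039-02-07 to 2040-04-15
2039-02-07: days before February = 31; day of year = 31 + 7 = 38
2040-04-15: days before April = 31 + 29 + 31 = 91 (2040 is a leap year); day of year = 91 + 15 = 106
Rest of 2039: 365 - 38 = 327
Total = 327 + 106 = 433

433 days


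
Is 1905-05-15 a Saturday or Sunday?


Anchor: Jan 1, 1905. With p = 1905 - 1 = 1904: (p + p//4 - p//100 + p//400) mod 7 = (1904 + 476 - 19 + 4) mod 7 = 2365 mod 7 = 6 -> Sunday (Mon=0 ... Sun=6)
Day of year: 135; offset = 134
Weekday index = (6 + 134) mod 7 = 0 -> Monday
Weekend days: Saturday, Sunday

No


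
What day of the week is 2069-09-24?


Date: September 24, 2069
Anchor: Jan 1, 2069. With p = 2069 - 1 = 2068: (p + p//4 - p//100 + p//400) mod 7 = (2068 + 517 - 20 + 5) mod 7 = 2570 mod 7 = 1 -> Tuesday (Mon=0 ... Sun=6)
Days before September (Jan-Aug): 243; offset = 243 + 24 - 1 = 266
Weekday index = (1 + 266) mod 7 = 1

Day of the week: Tuesday


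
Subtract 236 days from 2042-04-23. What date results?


Start: 2042-04-23, subtract 236 days
Back 23 days from April 23 reaches March 31, 2042 -> 213 left
March 2042 has 31 days -> back to February 28, 2042 -> 182 left
February 2042 has 28 days -> back to January 31, 2042 -> 154 left
January 2042 has 31 days -> back to December 31, 2041 -> 123 left
December 2041 has 31 days -> back to November 30, 2041 -> 92 left
November 2041 has 30 days -> back to October 31, 2041 -> 62 left
October 2041 has 31 days -> back to September 30, 2041 -> 31 left
September 2041 has 30 days -> back to August 31, 2041 -> 1 left
August 2041: 31 - 1 = 30 -> lands on August 30

Result: 2041-08-30


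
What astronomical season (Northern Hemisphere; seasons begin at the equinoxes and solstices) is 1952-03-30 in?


Date: March 30
Astronomical Spring (approx.; exact equinox/solstice day varies by year): March 20 to June 20
March 30 falls within the Spring window

Spring


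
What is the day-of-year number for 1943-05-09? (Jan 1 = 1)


Date: May 9, 1943
Days in months 1 through 4: 120
Plus 9 days in May

Day of year: 129


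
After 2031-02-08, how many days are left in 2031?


Day of year: 39 of 365
Remaining = 365 - 39

326 days


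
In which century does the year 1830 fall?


Century = (year - 1) // 100 + 1
= (1830 - 1) // 100 + 1
= 1829 // 100 + 1
= 18 + 1

19th century


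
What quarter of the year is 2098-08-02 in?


Month: August (month 8)
Q1: Jan-Mar, Q2: Apr-Jun, Q3: Jul-Sep, Q4: Oct-Dec

Q3


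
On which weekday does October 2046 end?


October 2046 has 31 days
Anchor: Jan 1, 2046. With p = 2046 - 1 = 2045: (p + p//4 - p//100 + p//400) mod 7 = (2045 + 511 - 20 + 5) mod 7 = 2541 mod 7 = 0 -> Monday (Mon=0 ... Sun=6)
Days before October (Jan-Sep): 273; October 1 index = (0 + 273) mod 7 = 0 -> Monday
Last day offset: 31 - 1 = 30 days
Weekday index = (0 + 30) mod 7 = 2

Wednesday, October 31


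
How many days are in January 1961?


January 1961

31 days


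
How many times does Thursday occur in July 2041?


July 2041 has 31 days
Anchor: Jan 1, 2041. With p = 2041 - 1 = 2040: (p + p//4 - p//100 + p//400) mod 7 = (2040 + 510 - 20 + 5) mod 7 = 2535 mod 7 = 1 -> Tuesday (Mon=0 ... Sun=6)
Days before July (Jan-Jun): 181; July 1 index = (1 + 181) mod 7 = 0 -> Monday
First Thursday is July 4
Thursdays: 4, 11, 18, 25

4 Thursdays


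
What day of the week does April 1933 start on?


Target: April 1, 1933
Anchor: Jan 1, 1933. With p = 1933 - 1 = 1932: (p + p//4 - p//100 + p//400) mod 7 = (1932 + 483 - 19 + 4) mod 7 = 2400 mod 7 = 6 -> Sunday (Mon=0 ... Sun=6)
Days before April (Jan-Mar): 90 days
Weekday index = (6 + 90) mod 7 = 5

Saturday


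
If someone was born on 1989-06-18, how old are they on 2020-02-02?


Birth: 1989-06-18
Reference: 2020-02-02
Year difference: 2020 - 1989 = 31
Birthday not yet reached in 2020, subtract 1

30 years old


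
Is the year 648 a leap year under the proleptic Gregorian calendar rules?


Gregorian leap year rule: divisible by 4, but not by 100, unless also by 400.
648 is divisible by 4 but not 100 -> leap year

Yes


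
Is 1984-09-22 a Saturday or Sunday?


Anchor: Jan 1, 1984. With p = 1984 - 1 = 1983: (p + p//4 - p//100 + p//400) mod 7 = (1983 + 495 - 19 + 4) mod 7 = 2463 mod 7 = 6 -> Sunday (Mon=0 ... Sun=6)
Day of year: 266; offset = 265
Weekday index = (6 + 265) mod 7 = 5 -> Saturday
Weekend days: Saturday, Sunday

Yes


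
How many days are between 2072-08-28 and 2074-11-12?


From 2072-08-28 to 2074-11-12
2072-08-28: days before August = 31 + 29 + 31 + 30 + 31 + 30 + 31 = 213 (2072 is a leap year); day of year = 213 + 28 = 241
2074-11-12: days before November = 31 + 28 + 31 + 30 + 31 + 30 + 31 + 31 + 30 + 31 = 304 (2074 is not a leap year); day of year = 304 + 12 = 316
Rest of 2072: 366 - 241 = 125
Full years 2073 (365): 365
Total = 125 + 365 + 316 = 806

806 days


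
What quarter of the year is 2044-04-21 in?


Month: April (month 4)
Q1: Jan-Mar, Q2: Apr-Jun, Q3: Jul-Sep, Q4: Oct-Dec

Q2


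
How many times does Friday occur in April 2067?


April 2067 has 30 days
Anchor: Jan 1, 2067. With p = 2067 - 1 = 2066: (p + p//4 - p//100 + p//400) mod 7 = (2066 + 516 - 20 + 5) mod 7 = 2567 mod 7 = 5 -> Saturday (Mon=0 ... Sun=6)
Days before April (Jan-Mar): 90; April 1 index = (5 + 90) mod 7 = 4 -> Friday
First Friday is April 1
Fridays: 1, 8, 15, 22, 29

5 Fridays


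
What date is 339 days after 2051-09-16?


Start: 2051-09-16, add 339 days
September 2051 has 30 days: 30 - 16 = 14 days to September 30 -> 325 left
October 2051 has 31 days -> 294 left
November 2051 has 30 days -> 264 left
December 2051 has 31 days -> 233 left
January 2052 has 31 days -> 202 left
February 2052 has 29 days -> 173 left
March 2052 has 31 days -> 142 left
April 2052 has 30 days -> 112 left
May 2052 has 31 days -> 81 left
June 2052 has 30 days -> 51 left
July 2052 has 31 days -> 20 left
August 2052: 20 <= 31 -> lands on August 20

Result: 2052-08-20


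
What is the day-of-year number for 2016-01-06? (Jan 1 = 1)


Date: January 6, 2016
No months before January
Plus 6 days in January

Day of year: 6


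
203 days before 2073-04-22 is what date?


Start: 2073-04-22, subtract 203 days
Back 22 days from April 22 reaches March 31, 2073 -> 181 left
March 2073 has 31 days -> back to February 28, 2073 -> 150 left
February 2073 has 28 days -> back to January 31, 2073 -> 122 left
January 2073 has 31 days -> back to December 31, 2072 -> 91 left
December 2072 has 31 days -> back to November 30, 2072 -> 60 left
November 2072 has 30 days -> back to October 31, 2072 -> 30 left
October 2072: 31 - 30 = 1 -> lands on October 1

Result: 2072-10-01


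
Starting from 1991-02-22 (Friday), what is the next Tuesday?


Current: Friday
Target: Tuesday
Days ahead: 4

Next Tuesday: 1991-02-26


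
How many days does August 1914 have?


August 1914

31 days


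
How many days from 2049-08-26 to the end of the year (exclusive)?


Day of year: 238 of 365
Remaining = 365 - 238

127 days


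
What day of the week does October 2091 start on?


Target: October 1, 2091
Anchor: Jan 1, 2091. With p = 2091 - 1 = 2090: (p + p//4 - p//100 + p//400) mod 7 = (2090 + 522 - 20 + 5) mod 7 = 2597 mod 7 = 0 -> Monday (Mon=0 ... Sun=6)
Days before October (Jan-Sep): 273 days
Weekday index = (0 + 273) mod 7 = 0

Monday


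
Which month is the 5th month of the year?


Month 5 of 12

May


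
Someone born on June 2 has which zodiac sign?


Date: June 2
Conventional tropical zodiac dates: Gemini from May 21 onward; Cancer starts June 21
June 2 falls within the Gemini range

Gemini


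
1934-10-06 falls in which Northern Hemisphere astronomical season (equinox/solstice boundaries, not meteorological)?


Date: October 6
Astronomical Autumn (approx.; exact equinox/solstice day varies by year): September 22 to December 20
October 6 falls within the Autumn window

Autumn


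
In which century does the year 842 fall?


Century = (year - 1) // 100 + 1
= (842 - 1) // 100 + 1
= 841 // 100 + 1
= 8 + 1

9th century


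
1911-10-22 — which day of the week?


Date: October 22, 1911
Anchor: Jan 1, 1911. With p = 1911 - 1 = 1910: (p + p//4 - p//100 + p//400) mod 7 = (1910 + 477 - 19 + 4) mod 7 = 2372 mod 7 = 6 -> Sunday (Mon=0 ... Sun=6)
Days before October (Jan-Sep): 273; offset = 273 + 22 - 1 = 294
Weekday index = (6 + 294) mod 7 = 6

Day of the week: Sunday


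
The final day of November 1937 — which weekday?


November 1937 has 30 days
Anchor: Jan 1, 1937. With p = 1937 - 1 = 1936: (p + p//4 - p//100 + p//400) mod 7 = (1936 + 484 - 19 + 4) mod 7 = 2405 mod 7 = 4 -> Friday (Mon=0 ... Sun=6)
Days before November (Jan-Oct): 304; November 1 index = (4 + 304) mod 7 = 0 -> Monday
Last day offset: 30 - 1 = 29 days
Weekday index = (0 + 29) mod 7 = 1

Tuesday, November 30


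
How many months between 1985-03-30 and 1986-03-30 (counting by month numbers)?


From March 1985 to March 1986
1 year * 12 = 12 months = 12

12 months


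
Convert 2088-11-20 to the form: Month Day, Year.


ISO 2088-11-20 parses as year=2088, month=11, day=20
Month 11 -> November

November 20, 2088


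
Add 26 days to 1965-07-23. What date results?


Start: 1965-07-23, add 26 days
July 1965 has 31 days: 31 - 23 = 8 days to July 31 -> 18 left
August 1965: 18 <= 31 -> lands on August 18

Result: 1965-08-18


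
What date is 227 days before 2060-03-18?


Start: 2060-03-18, subtract 227 days
Back 18 days from March 18 reaches February 29, 2060 -> 209 left
February 2060 has 29 days -> back to January 31, 2060 -> 180 left
January 2060 has 31 days -> back to December 31, 2059 -> 149 left
December 2059 has 31 days -> back to November 30, 2059 -> 118 left
November 2059 has 30 days -> back to October 31, 2059 -> 88 left
October 2059 has 31 days -> back to September 30, 2059 -> 57 left
September 2059 has 30 days -> back to August 31, 2059 -> 27 left
August 2059: 31 - 27 = 4 -> lands on August 4

Result: 2059-08-04


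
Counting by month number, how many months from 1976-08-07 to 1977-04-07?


From August 1976 to April 1977
1 year * 12 = 12 months, minus 4 months = 8

8 months


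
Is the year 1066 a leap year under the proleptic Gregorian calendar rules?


Gregorian leap year rule: divisible by 4, but not by 100, unless also by 400.
1066 is not divisible by 4 -> not a leap year

No


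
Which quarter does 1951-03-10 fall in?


Month: March (month 3)
Q1: Jan-Mar, Q2: Apr-Jun, Q3: Jul-Sep, Q4: Oct-Dec

Q1


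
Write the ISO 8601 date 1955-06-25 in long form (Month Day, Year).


ISO 1955-06-25 parses as year=1955, month=06, day=25
Month 6 -> June

June 25, 1955


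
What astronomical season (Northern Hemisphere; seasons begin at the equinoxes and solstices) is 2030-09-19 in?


Date: September 19
Astronomical Summer (approx.; exact equinox/solstice day varies by year): June 21 to September 21
September 19 falls within the Summer window

Summer


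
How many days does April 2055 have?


April 2055

30 days


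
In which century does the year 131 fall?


Century = (year - 1) // 100 + 1
= (131 - 1) // 100 + 1
= 130 // 100 + 1
= 1 + 1

2nd century


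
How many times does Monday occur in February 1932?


February 1932 has 29 days
Anchor: Jan 1, 1932. With p = 1932 - 1 = 1931: (p + p//4 - p//100 + p//400) mod 7 = (1931 + 482 - 19 + 4) mod 7 = 2398 mod 7 = 4 -> Friday (Mon=0 ... Sun=6)
Days before February (Jan): 31; February 1 index = (4 + 31) mod 7 = 0 -> Monday
First Monday is February 1
Mondays: 1, 8, 15, 22, 29

5 Mondays


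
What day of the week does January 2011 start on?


Target: January 1, 2011
Anchor: Jan 1, 2011. With p = 2011 - 1 = 2010: (p + p//4 - p//100 + p//400) mod 7 = (2010 + 502 - 20 + 5) mod 7 = 2497 mod 7 = 5 -> Saturday (Mon=0 ... Sun=6)
Offset from anchor: 0 days
Weekday index = (5 + 0) mod 7 = 5

Saturday


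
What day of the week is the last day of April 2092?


April 2092 has 30 days
Anchor: Jan 1, 2092. With p = 2092 - 1 = 2091: (p + p//4 - p//100 + p//400) mod 7 = (2091 + 522 - 20 + 5) mod 7 = 2598 mod 7 = 1 -> Tuesday (Mon=0 ... Sun=6)
Days before April (Jan-Mar): 91; April 1 index = (1 + 91) mod 7 = 1 -> Tuesday
Last day offset: 30 - 1 = 29 days
Weekday index = (1 + 29) mod 7 = 2

Wednesday, April 30


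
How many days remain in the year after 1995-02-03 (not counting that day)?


Day of year: 34 of 365
Remaining = 365 - 34

331 days


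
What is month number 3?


Month 3 of 12

March


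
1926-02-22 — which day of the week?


Date: February 22, 1926
Anchor: Jan 1, 1926. With p = 1926 - 1 = 1925: (p + p//4 - p//100 + p//400) mod 7 = (1925 + 481 - 19 + 4) mod 7 = 2391 mod 7 = 4 -> Friday (Mon=0 ... Sun=6)
Days before February (Jan): 31; offset = 31 + 22 - 1 = 52
Weekday index = (4 + 52) mod 7 = 0

Day of the week: Monday


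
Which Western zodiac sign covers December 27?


Date: December 27
Conventional tropical zodiac dates: Capricorn from December 22 onward; Aquarius starts January 20
December 27 falls within the Capricorn range

Capricorn


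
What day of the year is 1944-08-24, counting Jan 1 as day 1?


Date: August 24, 1944
Days in months 1 through 7: 213
Plus 24 days in August

Day of year: 237


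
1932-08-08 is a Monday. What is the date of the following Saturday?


Current: Monday
Target: Saturday
Days ahead: 5

Next Saturday: 1932-08-13


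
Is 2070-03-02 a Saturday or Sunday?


Anchor: Jan 1, 2070. With p = 2070 - 1 = 2069: (p + p//4 - p//100 + p//400) mod 7 = (2069 + 517 - 20 + 5) mod 7 = 2571 mod 7 = 2 -> Wednesday (Mon=0 ... Sun=6)
Day of year: 61; offset = 60
Weekday index = (2 + 60) mod 7 = 6 -> Sunday
Weekend days: Saturday, Sunday

Yes


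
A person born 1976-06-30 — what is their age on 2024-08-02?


Birth: 1976-06-30
Reference: 2024-08-02
Year difference: 2024 - 1976 = 48

48 years old


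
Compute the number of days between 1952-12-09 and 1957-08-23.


From 1952-12-09 to 1957-08-23
1952-12-09: days before December = 31 + 29 + 31 + 30 + 31 + 30 + 31 + 31 + 30 + 31 + 30 = 335 (1952 is a leap year); day of year = 335 + 9 = 344
1957-08-23: days before August = 31 + 28 + 31 + 30 + 31 + 30 + 31 = 212 (1957 is not a leap year); day of year = 212 + 23 = 235
Rest of 1952: 366 - 344 = 22
Full years 1953 (365), 1954 (365), 1955 (365), 1956 (366): 1461
Total = 22 + 1461 + 235 = 1718

1718 days


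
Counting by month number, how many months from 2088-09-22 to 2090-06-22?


From September 2088 to June 2090
2 years * 12 = 24 months, minus 3 months = 21

21 months


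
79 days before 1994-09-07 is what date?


Start: 1994-09-07, subtract 79 days
Back 7 days from September 7 reaches August 31, 1994 -> 72 left
August 1994 has 31 days -> back to July 31, 1994 -> 41 left
July 1994 has 31 days -> back to June 30, 1994 -> 10 left
June 1994: 30 - 10 = 20 -> lands on June 20

Result: 1994-06-20


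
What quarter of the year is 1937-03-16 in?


Month: March (month 3)
Q1: Jan-Mar, Q2: Apr-Jun, Q3: Jul-Sep, Q4: Oct-Dec

Q1


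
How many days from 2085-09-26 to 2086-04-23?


From 2085-09-26 to 2086-04-23
2085-09-26: days before September = 31 + 28 + 31 + 30 + 31 + 30 + 31 + 31 = 243 (2085 is not a leap year); day of year = 243 + 26 = 269
2086-04-23: days before April = 31 + 28 + 31 = 90 (2086 is not a leap year); day of year = 90 + 23 = 113
Rest of 2085: 365 - 269 = 96
Total = 96 + 113 = 209

209 days


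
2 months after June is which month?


June is month 6
6 + 2 = 8

August


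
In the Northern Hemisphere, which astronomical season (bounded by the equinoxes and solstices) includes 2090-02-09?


Date: February 9
Astronomical Winter (approx.; exact equinox/solstice day varies by year): December 21 to March 19
February 9 falls within the Winter window

Winter


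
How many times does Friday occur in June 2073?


June 2073 has 30 days
Anchor: Jan 1, 2073. With p = 2073 - 1 = 2072: (p + p//4 - p//100 + p//400) mod 7 = (2072 + 518 - 20 + 5) mod 7 = 2575 mod 7 = 6 -> Sunday (Mon=0 ... Sun=6)
Days before June (Jan-May): 151; June 1 index = (6 + 151) mod 7 = 3 -> Thursday
First Friday is June 2
Fridays: 2, 9, 16, 23, 30

5 Fridays


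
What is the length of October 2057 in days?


October 2057

31 days


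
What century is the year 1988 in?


Century = (year - 1) // 100 + 1
= (1988 - 1) // 100 + 1
= 1987 // 100 + 1
= 19 + 1

20th century


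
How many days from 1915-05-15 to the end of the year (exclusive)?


Day of year: 135 of 365
Remaining = 365 - 135

230 days


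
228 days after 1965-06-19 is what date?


Start: 1965-06-19, add 228 days
June 1965 has 30 days: 30 - 19 = 11 days to June 30 -> 217 left
July 1965 has 31 days -> 186 left
August 1965 has 31 days -> 155 left
September 1965 has 30 days -> 125 left
October 1965 has 31 days -> 94 left
November 1965 has 30 days -> 64 left
December 1965 has 31 days -> 33 left
January 1966 has 31 days -> 2 left
February 1966: 2 <= 28 -> lands on February 2

Result: 1966-02-02


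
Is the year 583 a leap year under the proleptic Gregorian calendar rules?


Gregorian leap year rule: divisible by 4, but not by 100, unless also by 400.
583 is not divisible by 4 -> not a leap year

No


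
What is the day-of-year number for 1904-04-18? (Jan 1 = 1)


Date: April 18, 1904
Days in months 1 through 3: 91
Plus 18 days in April

Day of year: 109


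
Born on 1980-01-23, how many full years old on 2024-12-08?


Birth: 1980-01-23
Reference: 2024-12-08
Year difference: 2024 - 1980 = 44

44 years old


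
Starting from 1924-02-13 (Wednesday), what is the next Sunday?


Current: Wednesday
Target: Sunday
Days ahead: 4

Next Sunday: 1924-02-17


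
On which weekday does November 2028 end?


November 2028 has 30 days
Anchor: Jan 1, 2028. With p = 2028 - 1 = 2027: (p + p//4 - p//100 + p//400) mod 7 = (2027 + 506 - 20 + 5) mod 7 = 2518 mod 7 = 5 -> Saturday (Mon=0 ... Sun=6)
Days before November (Jan-Oct): 305; November 1 index = (5 + 305) mod 7 = 2 -> Wednesday
Last day offset: 30 - 1 = 29 days
Weekday index = (2 + 29) mod 7 = 3

Thursday, November 30


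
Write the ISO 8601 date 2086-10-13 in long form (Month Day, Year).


ISO 2086-10-13 parses as year=2086, month=10, day=13
Month 10 -> October

October 13, 2086


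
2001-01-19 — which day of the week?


Date: January 19, 2001
Anchor: Jan 1, 2001. With p = 2001 - 1 = 2000: (p + p//4 - p//100 + p//400) mod 7 = (2000 + 500 - 20 + 5) mod 7 = 2485 mod 7 = 0 -> Monday (Mon=0 ... Sun=6)
Days into year = 19 - 1 = 18
Weekday index = (0 + 18) mod 7 = 4

Day of the week: Friday


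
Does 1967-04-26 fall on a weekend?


Anchor: Jan 1, 1967. With p = 1967 - 1 = 1966: (p + p//4 - p//100 + p//400) mod 7 = (1966 + 491 - 19 + 4) mod 7 = 2442 mod 7 = 6 -> Sunday (Mon=0 ... Sun=6)
Day of year: 116; offset = 115
Weekday index = (6 + 115) mod 7 = 2 -> Wednesday
Weekend days: Saturday, Sunday

No


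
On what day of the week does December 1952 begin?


Target: December 1, 1952
Anchor: Jan 1, 1952. With p = 1952 - 1 = 1951: (p + p//4 - p//100 + p//400) mod 7 = (1951 + 487 - 19 + 4) mod 7 = 2423 mod 7 = 1 -> Tuesday (Mon=0 ... Sun=6)
Days before December (Jan-Nov): 335 days
Weekday index = (1 + 335) mod 7 = 0

Monday


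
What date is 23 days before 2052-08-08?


Start: 2052-08-08, subtract 23 days
Back 8 days from August 8 reaches July 31, 2052 -> 15 left
July 2052: 31 - 15 = 16 -> lands on July 16

Result: 2052-07-16


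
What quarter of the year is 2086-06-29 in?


Month: June (month 6)
Q1: Jan-Mar, Q2: Apr-Jun, Q3: Jul-Sep, Q4: Oct-Dec

Q2


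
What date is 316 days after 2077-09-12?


Start: 2077-09-12, add 316 days
September 2077 has 30 days: 30 - 12 = 18 days to September 30 -> 298 left
October 2077 has 31 days -> 267 left
November 2077 has 30 days -> 237 left
December 2077 has 31 days -> 206 left
January 2078 has 31 days -> 175 left
February 2078 has 28 days -> 147 left
March 2078 has 31 days -> 116 left
April 2078 has 30 days -> 86 left
May 2078 has 31 days -> 55 left
June 2078 has 30 days -> 25 left
July 2078: 25 <= 31 -> lands on July 25

Result: 2078-07-25


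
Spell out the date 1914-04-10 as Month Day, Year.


ISO 1914-04-10 parses as year=1914, month=04, day=10
Month 4 -> April

April 10, 1914


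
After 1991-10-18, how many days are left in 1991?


Day of year: 291 of 365
Remaining = 365 - 291

74 days


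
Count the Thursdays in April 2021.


April 2021 has 30 days
Anchor: Jan 1, 2021. With p = 2021 - 1 = 2020: (p + p//4 - p//100 + p//400) mod 7 = (2020 + 505 - 20 + 5) mod 7 = 2510 mod 7 = 4 -> Friday (Mon=0 ... Sun=6)
Days before April (Jan-Mar): 90; April 1 index = (4 + 90) mod 7 = 3 -> Thursday
First Thursday is April 1
Thursdays: 1, 8, 15, 22, 29

5 Thursdays


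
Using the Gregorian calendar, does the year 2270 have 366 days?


Gregorian leap year rule: divisible by 4, but not by 100, unless also by 400.
2270 is not divisible by 4 -> not a leap year

No


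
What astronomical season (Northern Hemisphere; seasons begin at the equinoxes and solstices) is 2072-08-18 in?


Date: August 18
Astronomical Summer (approx.; exact equinox/solstice day varies by year): June 21 to September 21
August 18 falls within the Summer window

Summer


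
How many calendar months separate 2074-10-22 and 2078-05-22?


From October 2074 to May 2078
4 years * 12 = 48 months, minus 5 months = 43

43 months


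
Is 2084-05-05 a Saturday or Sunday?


Anchor: Jan 1, 2084. With p = 2084 - 1 = 2083: (p + p//4 - p//100 + p//400) mod 7 = (2083 + 520 - 20 + 5) mod 7 = 2588 mod 7 = 5 -> Saturday (Mon=0 ... Sun=6)
Day of year: 126; offset = 125
Weekday index = (5 + 125) mod 7 = 4 -> Friday
Weekend days: Saturday, Sunday

No


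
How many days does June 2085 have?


June 2085

30 days


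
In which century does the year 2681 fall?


Century = (year - 1) // 100 + 1
= (2681 - 1) // 100 + 1
= 2680 // 100 + 1
= 26 + 1

27th century


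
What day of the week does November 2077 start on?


Target: November 1, 2077
Anchor: Jan 1, 2077. With p = 2077 - 1 = 2076: (p + p//4 - p//100 + p//400) mod 7 = (2076 + 519 - 20 + 5) mod 7 = 2580 mod 7 = 4 -> Friday (Mon=0 ... Sun=6)
Days before November (Jan-Oct): 304 days
Weekday index = (4 + 304) mod 7 = 0

Monday


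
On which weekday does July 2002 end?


July 2002 has 31 days
Anchor: Jan 1, 2002. With p = 2002 - 1 = 2001: (p + p//4 - p//100 + p//400) mod 7 = (2001 + 500 - 20 + 5) mod 7 = 2486 mod 7 = 1 -> Tuesday (Mon=0 ... Sun=6)
Days before July (Jan-Jun): 181; July 1 index = (1 + 181) mod 7 = 0 -> Monday
Last day offset: 31 - 1 = 30 days
Weekday index = (0 + 30) mod 7 = 2

Wednesday, July 31


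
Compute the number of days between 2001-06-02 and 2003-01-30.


From 2001-06-02 to 2003-01-30
2001-06-02: days before June = 31 + 28 + 31 + 30 + 31 = 151 (2001 is not a leap year); day of year = 151 + 2 = 153
2003-01-30: day of year = 30
Rest of 2001: 365 - 153 = 212
Full years 2002 (365): 365
Total = 212 + 365 + 30 = 607

607 days


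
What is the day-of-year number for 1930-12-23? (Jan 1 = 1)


Date: December 23, 1930
Days in months 1 through 11: 334
Plus 23 days in December

Day of year: 357


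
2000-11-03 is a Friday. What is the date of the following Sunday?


Current: Friday
Target: Sunday
Days ahead: 2

Next Sunday: 2000-11-05


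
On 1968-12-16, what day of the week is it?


Date: December 16, 1968
Anchor: Jan 1, 1968. With p = 1968 - 1 = 1967: (p + p//4 - p//100 + p//400) mod 7 = (1967 + 491 - 19 + 4) mod 7 = 2443 mod 7 = 0 -> Monday (Mon=0 ... Sun=6)
Days before December (Jan-Nov): 335; offset = 335 + 16 - 1 = 350
Weekday index = (0 + 350) mod 7 = 0

Day of the week: Monday


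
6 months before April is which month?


April is month 4
4 - 6 = -2; wrap: -2 + 12 = 10

October


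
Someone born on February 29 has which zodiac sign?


Date: February 29
Conventional tropical zodiac dates: Pisces from February 19 onward; Aries starts March 21
February 29 falls within the Pisces range

Pisces


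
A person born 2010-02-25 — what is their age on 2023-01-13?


Birth: 2010-02-25
Reference: 2023-01-13
Year difference: 2023 - 2010 = 13
Birthday not yet reached in 2023, subtract 1

12 years old


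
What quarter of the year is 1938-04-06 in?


Month: April (month 4)
Q1: Jan-Mar, Q2: Apr-Jun, Q3: Jul-Sep, Q4: Oct-Dec

Q2


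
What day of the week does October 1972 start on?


Target: October 1, 1972
Anchor: Jan 1, 1972. With p = 1972 - 1 = 1971: (p + p//4 - p//100 + p//400) mod 7 = (1971 + 492 - 19 + 4) mod 7 = 2448 mod 7 = 5 -> Saturday (Mon=0 ... Sun=6)
Days before October (Jan-Sep): 274 days
Weekday index = (5 + 274) mod 7 = 6

Sunday


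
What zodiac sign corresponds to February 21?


Date: February 21
Conventional tropical zodiac dates: Pisces from February 19 onward; Aries starts March 21
February 21 falls within the Pisces range

Pisces


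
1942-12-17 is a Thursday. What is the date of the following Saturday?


Current: Thursday
Target: Saturday
Days ahead: 2

Next Saturday: 1942-12-19


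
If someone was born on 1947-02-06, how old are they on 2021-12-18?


Birth: 1947-02-06
Reference: 2021-12-18
Year difference: 2021 - 1947 = 74

74 years old


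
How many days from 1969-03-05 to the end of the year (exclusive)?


Day of year: 64 of 365
Remaining = 365 - 64

301 days


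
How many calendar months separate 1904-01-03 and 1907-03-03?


From January 1904 to March 1907
3 years * 12 = 36 months, plus 2 months = 38

38 months


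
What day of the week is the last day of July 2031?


July 2031 has 31 days
Anchor: Jan 1, 2031. With p = 2031 - 1 = 2030: (p + p//4 - p//100 + p//400) mod 7 = (2030 + 507 - 20 + 5) mod 7 = 2522 mod 7 = 2 -> Wednesday (Mon=0 ... Sun=6)
Days before July (Jan-Jun): 181; July 1 index = (2 + 181) mod 7 = 1 -> Tuesday
Last day offset: 31 - 1 = 30 days
Weekday index = (1 + 30) mod 7 = 3

Thursday, July 31


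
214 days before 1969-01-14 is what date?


Start: 1969-01-14, subtract 214 days
Back 14 days from January 14 reaches December 31, 1968 -> 200 left
December 1968 has 31 days -> back to November 30, 1968 -> 169 left
November 1968 has 30 days -> back to October 31, 1968 -> 139 left
October 1968 has 31 days -> back to September 30, 1968 -> 108 left
September 1968 has 30 days -> back to August 31, 1968 -> 78 left
August 1968 has 31 days -> back to July 31, 1968 -> 47 left
July 1968 has 31 days -> back to June 30, 1968 -> 16 left
June 1968: 30 - 16 = 14 -> lands on June 14

Result: 1968-06-14
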